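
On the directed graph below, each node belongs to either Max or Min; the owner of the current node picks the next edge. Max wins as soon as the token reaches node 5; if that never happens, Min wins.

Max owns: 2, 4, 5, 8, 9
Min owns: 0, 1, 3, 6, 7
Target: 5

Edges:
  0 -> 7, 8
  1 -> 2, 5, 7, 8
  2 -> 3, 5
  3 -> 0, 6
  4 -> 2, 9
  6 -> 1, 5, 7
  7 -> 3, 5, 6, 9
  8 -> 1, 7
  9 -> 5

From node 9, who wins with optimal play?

Max

A0 = {5}
A1: add {2, 9} — 2 (Max) has 2→5; 9 (Max) has 9→5.
9 ∈ A1, so Max can force the target.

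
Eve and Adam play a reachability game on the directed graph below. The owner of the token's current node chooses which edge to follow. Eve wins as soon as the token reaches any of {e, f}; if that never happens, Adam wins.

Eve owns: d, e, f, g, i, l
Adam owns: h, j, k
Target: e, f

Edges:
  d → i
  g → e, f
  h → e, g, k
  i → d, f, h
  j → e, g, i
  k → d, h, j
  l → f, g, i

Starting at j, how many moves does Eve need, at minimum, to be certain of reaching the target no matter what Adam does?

2

A0 = {e, f}
A1: add {g, i, l} — g (Eve) has g→e; i (Eve) has i→f; l (Eve) has l→f.
A2: add {d, j} — d (Eve) has d→i; j (Adam): all of {e, g, i} already in.
A3 = A2; e.g. h (Adam) can still go to k. Fixed point.
j enters the attractor at level 2, so Eve can force the target in 2 moves from there.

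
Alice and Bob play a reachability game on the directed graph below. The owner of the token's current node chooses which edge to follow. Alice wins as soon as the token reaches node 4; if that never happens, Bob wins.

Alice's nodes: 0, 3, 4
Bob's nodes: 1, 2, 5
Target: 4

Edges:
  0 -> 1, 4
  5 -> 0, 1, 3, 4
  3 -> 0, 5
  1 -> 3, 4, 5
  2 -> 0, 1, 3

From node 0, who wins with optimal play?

A0 = {4}
A1: add {0} — 0 (Alice) has 0→4.
0 ∈ A1, so Alice can force the target.

Alice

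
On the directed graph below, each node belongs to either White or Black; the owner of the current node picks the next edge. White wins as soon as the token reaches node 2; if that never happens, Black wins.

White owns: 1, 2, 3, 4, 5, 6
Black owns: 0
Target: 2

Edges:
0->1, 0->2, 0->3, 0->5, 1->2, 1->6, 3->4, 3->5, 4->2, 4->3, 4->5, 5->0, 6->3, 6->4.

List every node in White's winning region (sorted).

A0 = {2}
A1: add {1, 4} — 1 (White) has 1→2; 4 (White) has 4→2.
A2: add {3, 6} — 3 (White) has 3→4; 6 (White) has 6→4.
A3 = A2; e.g. 0 (Black) can still go to 5. Fixed point.
White's winning region = {1, 2, 3, 4, 6}.

1, 2, 3, 4, 6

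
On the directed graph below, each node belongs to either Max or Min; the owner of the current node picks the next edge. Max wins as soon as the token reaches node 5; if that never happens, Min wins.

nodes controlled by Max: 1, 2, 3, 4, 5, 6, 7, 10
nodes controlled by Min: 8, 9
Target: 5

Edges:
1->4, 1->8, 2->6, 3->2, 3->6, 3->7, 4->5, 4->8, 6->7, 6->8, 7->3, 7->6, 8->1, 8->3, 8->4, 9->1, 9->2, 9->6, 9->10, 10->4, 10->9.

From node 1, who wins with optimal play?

Max

A0 = {5}
A1: add {4} — 4 (Max) has 4→5.
A2: add {1, 10} — 1 (Max) has 1→4; 10 (Max) has 10→4.
A3 = A2; e.g. 2 (Max) has no edge into A2. Fixed point.
1 ∈ A2, so Max can force the target.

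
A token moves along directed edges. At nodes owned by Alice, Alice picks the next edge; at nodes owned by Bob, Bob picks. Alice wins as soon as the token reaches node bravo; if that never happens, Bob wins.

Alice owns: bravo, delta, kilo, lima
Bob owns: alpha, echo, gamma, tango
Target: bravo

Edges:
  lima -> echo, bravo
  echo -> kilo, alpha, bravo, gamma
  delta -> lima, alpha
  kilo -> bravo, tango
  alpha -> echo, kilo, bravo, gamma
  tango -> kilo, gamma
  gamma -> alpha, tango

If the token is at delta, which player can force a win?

A0 = {bravo}
A1: add {kilo, lima} — lima (Alice) has lima→bravo; kilo (Alice) has kilo→bravo.
A2: add {delta} — delta (Alice) has delta→lima.
A3 = A2; e.g. echo (Bob) can still go to alpha. Fixed point.
delta ∈ A2, so Alice can force the target.

Alice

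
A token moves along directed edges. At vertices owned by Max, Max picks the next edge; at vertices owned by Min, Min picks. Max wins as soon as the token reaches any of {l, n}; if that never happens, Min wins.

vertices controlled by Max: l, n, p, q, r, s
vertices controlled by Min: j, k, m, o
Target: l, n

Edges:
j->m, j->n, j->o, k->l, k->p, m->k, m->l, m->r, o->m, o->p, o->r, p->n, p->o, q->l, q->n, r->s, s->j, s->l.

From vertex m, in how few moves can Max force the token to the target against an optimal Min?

A0 = {l, n}
A1: add {p, q, s} — p (Max) has p→n; q (Max) has q→l; s (Max) has s→l.
A2: add {k, r} — k (Min): all of {l, p} already in; r (Max) has r→s.
A3: add {m} — m (Min): all of {k, l, r} already in.
m enters the attractor at level 3, so Max can force the target in 3 moves from there.

3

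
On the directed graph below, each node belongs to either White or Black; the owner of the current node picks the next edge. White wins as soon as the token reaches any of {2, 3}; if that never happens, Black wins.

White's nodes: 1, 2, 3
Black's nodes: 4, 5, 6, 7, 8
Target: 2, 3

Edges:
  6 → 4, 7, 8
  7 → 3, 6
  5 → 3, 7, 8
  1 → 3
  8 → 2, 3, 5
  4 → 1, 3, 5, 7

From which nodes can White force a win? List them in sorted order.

A0 = {2, 3}
A1: add {1} — 1 (White) has 1→3.
A2 = A1; e.g. 4 (Black) can still go to 5. Fixed point.
White's winning region = {1, 2, 3}.

1, 2, 3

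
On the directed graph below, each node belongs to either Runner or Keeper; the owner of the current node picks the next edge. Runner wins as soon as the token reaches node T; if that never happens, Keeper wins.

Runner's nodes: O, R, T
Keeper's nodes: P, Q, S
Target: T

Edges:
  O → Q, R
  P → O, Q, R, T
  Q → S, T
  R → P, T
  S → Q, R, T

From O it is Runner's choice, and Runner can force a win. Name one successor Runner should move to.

R

A0 = {T}
A1: add {R} — R (Runner) has R→T.
A2: add {O} — O (Runner) has O→R.
A3 = A2; e.g. P (Keeper) can still go to Q. Fixed point.
From O, successor R is in the attractor (rank 1); the other successor Q is not.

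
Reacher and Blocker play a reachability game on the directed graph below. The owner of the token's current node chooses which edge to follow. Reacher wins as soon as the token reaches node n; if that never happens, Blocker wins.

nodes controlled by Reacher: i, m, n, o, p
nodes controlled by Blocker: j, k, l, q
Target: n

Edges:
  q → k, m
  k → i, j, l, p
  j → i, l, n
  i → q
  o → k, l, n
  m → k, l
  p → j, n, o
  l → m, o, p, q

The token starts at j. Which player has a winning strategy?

A0 = {n}
A1: add {o, p} — o (Reacher) has o→n; p (Reacher) has p→n.
A2 = A1; e.g. i (Reacher) has no edge into A1. Fixed point.
j never enters the attractor, so Blocker can avoid the target forever.

Blocker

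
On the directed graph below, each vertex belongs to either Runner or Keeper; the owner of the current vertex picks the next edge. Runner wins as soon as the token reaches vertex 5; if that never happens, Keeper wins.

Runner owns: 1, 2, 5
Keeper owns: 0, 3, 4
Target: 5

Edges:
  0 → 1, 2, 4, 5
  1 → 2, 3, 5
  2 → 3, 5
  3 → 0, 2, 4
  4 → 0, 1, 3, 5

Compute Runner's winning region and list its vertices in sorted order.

A0 = {5}
A1: add {1, 2} — 1 (Runner) has 1→5; 2 (Runner) has 2→5.
A2 = A1; e.g. 0 (Keeper) can still go to 4. Fixed point.
Runner's winning region = {1, 2, 5}.

1, 2, 5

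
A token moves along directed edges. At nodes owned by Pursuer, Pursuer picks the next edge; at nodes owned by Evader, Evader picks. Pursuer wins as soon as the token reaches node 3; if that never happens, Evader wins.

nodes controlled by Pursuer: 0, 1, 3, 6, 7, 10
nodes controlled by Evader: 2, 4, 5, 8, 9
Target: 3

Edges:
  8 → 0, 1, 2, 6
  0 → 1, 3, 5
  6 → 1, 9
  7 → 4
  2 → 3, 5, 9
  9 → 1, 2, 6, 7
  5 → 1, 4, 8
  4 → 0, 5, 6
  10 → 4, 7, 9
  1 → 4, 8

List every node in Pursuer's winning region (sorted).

A0 = {3}
A1: add {0} — 0 (Pursuer) has 0→3.
A2 = A1; e.g. 1 (Pursuer) has no edge into A1. Fixed point.
Pursuer's winning region = {0, 3}.

0, 3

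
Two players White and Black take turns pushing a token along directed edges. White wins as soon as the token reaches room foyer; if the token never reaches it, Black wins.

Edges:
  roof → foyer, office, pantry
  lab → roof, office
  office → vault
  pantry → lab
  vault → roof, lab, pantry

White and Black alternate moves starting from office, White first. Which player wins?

Track states (vertex, player-to-move).
A0 = {(foyer,White), (foyer,Black)}
A1: add {(roof,White)}.
A2 = A1; e.g. (roof,Black) stays out. (office,White) never enters ⇒ Black avoids the target.

Black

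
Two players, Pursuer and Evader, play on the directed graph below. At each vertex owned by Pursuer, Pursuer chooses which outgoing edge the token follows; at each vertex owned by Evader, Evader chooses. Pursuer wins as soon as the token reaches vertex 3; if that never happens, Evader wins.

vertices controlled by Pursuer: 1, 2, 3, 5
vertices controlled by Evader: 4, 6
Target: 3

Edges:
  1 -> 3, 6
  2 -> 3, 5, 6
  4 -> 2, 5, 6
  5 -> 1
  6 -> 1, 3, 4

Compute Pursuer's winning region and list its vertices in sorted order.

A0 = {3}
A1: add {1, 2} — 1 (Pursuer) has 1→3; 2 (Pursuer) has 2→3.
A2: add {5} — 5 (Pursuer) has 5→1.
A3 = A2; e.g. 4 (Evader) can still go to 6. Fixed point.
Pursuer's winning region = {1, 2, 3, 5}.

1, 2, 3, 5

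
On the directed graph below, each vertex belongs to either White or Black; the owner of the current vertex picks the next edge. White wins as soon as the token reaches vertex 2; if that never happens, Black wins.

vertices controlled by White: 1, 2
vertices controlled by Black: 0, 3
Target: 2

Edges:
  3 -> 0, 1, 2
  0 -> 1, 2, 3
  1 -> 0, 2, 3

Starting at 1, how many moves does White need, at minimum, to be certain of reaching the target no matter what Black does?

1

A0 = {2}
A1: add {1} — 1 (White) has 1→2.
A2 = A1; e.g. 0 (Black) can still go to 3. Fixed point.
1 enters the attractor at level 1, so White can force the target in 1 move from there.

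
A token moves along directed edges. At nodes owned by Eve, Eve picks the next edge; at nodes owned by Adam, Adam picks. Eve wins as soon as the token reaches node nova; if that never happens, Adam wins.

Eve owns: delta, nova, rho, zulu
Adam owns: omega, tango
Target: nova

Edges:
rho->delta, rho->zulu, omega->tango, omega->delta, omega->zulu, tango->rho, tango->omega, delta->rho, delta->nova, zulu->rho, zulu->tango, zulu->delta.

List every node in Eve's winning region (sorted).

delta, nova, rho, zulu

A0 = {nova}
A1: add {delta} — delta (Eve) has delta→nova.
A2: add {rho, zulu} — rho (Eve) has rho→delta; zulu (Eve) has zulu→delta.
A3 = A2; e.g. omega (Adam) can still go to tango. Fixed point.
Eve's winning region = {delta, nova, rho, zulu}.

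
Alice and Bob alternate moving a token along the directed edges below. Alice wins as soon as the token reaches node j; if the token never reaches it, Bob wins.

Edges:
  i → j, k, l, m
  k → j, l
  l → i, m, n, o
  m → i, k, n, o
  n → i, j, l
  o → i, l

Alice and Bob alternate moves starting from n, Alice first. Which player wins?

Alice

Track states (vertex, player-to-move).
A0 = {(j,Alice), (j,Bob)}
A1: add {(i,Alice), (k,Alice), (n,Alice)}.
(n,Alice) ∈ A1 ⇒ Alice forces the target.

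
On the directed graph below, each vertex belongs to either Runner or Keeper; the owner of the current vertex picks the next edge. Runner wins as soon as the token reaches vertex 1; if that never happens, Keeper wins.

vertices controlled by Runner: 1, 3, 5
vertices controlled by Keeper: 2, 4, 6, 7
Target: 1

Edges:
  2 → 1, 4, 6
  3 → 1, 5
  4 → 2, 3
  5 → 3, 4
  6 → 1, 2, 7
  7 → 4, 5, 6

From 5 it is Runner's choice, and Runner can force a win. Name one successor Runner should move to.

3

A0 = {1}
A1: add {3} — 3 (Runner) has 3→1.
A2: add {5} — 5 (Runner) has 5→3.
A3 = A2; e.g. 2 (Keeper) can still go to 4. Fixed point.
From 5, successor 3 is in the attractor (rank 1); the other successor 4 is not.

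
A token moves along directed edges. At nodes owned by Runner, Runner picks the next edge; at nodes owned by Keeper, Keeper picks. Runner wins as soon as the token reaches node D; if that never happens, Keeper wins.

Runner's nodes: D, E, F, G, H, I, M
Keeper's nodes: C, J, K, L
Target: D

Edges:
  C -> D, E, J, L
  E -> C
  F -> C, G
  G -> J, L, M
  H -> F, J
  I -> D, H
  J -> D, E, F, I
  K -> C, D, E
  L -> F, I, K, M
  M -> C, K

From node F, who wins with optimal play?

Keeper

A0 = {D}
A1: add {I} — I (Runner) has I→D.
A2 = A1; e.g. C (Keeper) can still go to E. Fixed point.
F never enters the attractor, so Keeper can avoid the target forever.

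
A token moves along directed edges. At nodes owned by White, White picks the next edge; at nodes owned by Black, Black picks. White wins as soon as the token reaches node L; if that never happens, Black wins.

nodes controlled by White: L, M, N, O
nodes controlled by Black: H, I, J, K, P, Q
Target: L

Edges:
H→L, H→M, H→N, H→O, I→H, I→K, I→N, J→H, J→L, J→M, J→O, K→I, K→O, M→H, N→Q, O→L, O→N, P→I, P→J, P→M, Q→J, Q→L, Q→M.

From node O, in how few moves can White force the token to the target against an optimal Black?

1

A0 = {L}
A1: add {O} — O (White) has O→L.
A2 = A1; e.g. H (Black) can still go to M. Fixed point.
O enters the attractor at level 1, so White can force the target in 1 move from there.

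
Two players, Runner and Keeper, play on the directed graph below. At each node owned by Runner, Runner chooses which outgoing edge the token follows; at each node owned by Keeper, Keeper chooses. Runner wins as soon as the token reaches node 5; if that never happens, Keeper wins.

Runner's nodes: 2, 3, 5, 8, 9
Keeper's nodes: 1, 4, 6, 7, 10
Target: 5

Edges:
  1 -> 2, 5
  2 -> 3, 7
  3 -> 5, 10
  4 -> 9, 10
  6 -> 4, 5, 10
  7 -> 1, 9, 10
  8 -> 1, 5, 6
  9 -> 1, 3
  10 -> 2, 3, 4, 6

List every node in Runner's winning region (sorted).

A0 = {5}
A1: add {3, 8} — 3 (Runner) has 3→5; 8 (Runner) has 8→5.
A2: add {2, 9} — 2 (Runner) has 2→3; 9 (Runner) has 9→3.
A3: add {1} — 1 (Keeper): all of {2, 5} already in.
A4 = A3; e.g. 4 (Keeper) can still go to 10. Fixed point.
Runner's winning region = {1, 2, 3, 5, 8, 9}.

1, 2, 3, 5, 8, 9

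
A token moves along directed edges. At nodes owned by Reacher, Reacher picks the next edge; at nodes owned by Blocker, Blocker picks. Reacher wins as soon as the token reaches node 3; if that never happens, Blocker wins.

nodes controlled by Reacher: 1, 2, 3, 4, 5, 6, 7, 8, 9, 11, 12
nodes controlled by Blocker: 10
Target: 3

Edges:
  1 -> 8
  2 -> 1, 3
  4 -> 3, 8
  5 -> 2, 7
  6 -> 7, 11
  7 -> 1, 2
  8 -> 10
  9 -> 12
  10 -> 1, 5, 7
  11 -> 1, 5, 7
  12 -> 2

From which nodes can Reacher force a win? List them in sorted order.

A0 = {3}
A1: add {2, 4} — 2 (Reacher) has 2→3; 4 (Reacher) has 4→3.
A2: add {5, 7, 12} — 5 (Reacher) has 5→2; 7 (Reacher) has 7→2; 12 (Reacher) has 12→2.
A3: add {6, 9, 11} — 6 (Reacher) has 6→7; 9 (Reacher) has 9→12; 11 (Reacher) has 11→5.
A4 = A3; e.g. 1 (Reacher) has no edge into A3. Fixed point.
Reacher's winning region = {2, 3, 4, 5, 6, 7, 9, 11, 12}.

2, 3, 4, 5, 6, 7, 9, 11, 12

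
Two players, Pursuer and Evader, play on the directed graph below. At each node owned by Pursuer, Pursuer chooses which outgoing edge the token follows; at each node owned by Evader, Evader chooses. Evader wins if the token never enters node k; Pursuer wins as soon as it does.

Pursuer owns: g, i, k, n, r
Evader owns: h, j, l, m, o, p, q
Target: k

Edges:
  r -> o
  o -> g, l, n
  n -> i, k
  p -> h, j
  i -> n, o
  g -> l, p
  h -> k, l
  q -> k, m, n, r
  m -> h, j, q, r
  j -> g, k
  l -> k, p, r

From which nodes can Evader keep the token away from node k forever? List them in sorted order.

g, h, j, l, m, o, p, q, r

A0 = {k}
A1: add {n} — n (Pursuer) has n→k.
A2: add {i} — i (Pursuer) has i→n.
A3 = A2; e.g. g (Pursuer) has no edge into A2. Fixed point.
Pursuer's attractor = {i, k, n}; Evader avoids the target exactly from the complement.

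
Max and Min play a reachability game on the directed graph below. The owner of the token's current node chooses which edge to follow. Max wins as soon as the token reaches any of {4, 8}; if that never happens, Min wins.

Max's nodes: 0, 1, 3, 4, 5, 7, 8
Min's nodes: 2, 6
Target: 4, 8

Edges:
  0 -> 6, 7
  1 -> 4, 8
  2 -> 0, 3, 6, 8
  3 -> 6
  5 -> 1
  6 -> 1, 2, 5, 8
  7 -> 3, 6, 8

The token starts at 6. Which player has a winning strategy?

Min

A0 = {4, 8}
A1: add {1, 7} — 1 (Max) has 1→4; 7 (Max) has 7→8.
A2: add {0, 5} — 0 (Max) has 0→7; 5 (Max) has 5→1.
A3 = A2; e.g. 2 (Min) can still go to 3. Fixed point.
6 never enters the attractor, so Min can avoid the target forever.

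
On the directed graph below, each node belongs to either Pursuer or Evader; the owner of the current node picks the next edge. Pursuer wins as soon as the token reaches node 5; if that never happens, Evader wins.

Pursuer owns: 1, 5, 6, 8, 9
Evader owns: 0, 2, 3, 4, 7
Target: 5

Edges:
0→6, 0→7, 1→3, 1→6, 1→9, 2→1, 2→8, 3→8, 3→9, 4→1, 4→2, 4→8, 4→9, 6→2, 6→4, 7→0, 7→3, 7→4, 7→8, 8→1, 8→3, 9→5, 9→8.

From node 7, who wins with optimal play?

Evader

A0 = {5}
A1: add {9} — 9 (Pursuer) has 9→5.
A2: add {1} — 1 (Pursuer) has 1→9.
A3: add {8} — 8 (Pursuer) has 8→1.
A4: add {2, 3} — 2 (Evader): all of {1, 8} already in; 3 (Evader): all of {8, 9} already in.
A5: add {4, 6} — 4 (Evader): all of {1, 2, 8, 9} already in; 6 (Pursuer) has 6→2.
A6 = A5; e.g. 0 (Evader) can still go to 7. Fixed point.
7 never enters the attractor, so Evader can avoid the target forever.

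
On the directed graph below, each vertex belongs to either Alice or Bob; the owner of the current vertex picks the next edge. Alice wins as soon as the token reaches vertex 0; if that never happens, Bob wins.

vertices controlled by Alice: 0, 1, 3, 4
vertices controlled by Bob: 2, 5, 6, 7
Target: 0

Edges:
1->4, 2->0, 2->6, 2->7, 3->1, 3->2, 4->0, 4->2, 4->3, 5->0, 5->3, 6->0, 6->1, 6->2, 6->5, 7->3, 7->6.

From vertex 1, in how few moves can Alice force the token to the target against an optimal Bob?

2

A0 = {0}
A1: add {4} — 4 (Alice) has 4→0.
A2: add {1} — 1 (Alice) has 1→4.
1 enters the attractor at level 2, so Alice can force the target in 2 moves from there.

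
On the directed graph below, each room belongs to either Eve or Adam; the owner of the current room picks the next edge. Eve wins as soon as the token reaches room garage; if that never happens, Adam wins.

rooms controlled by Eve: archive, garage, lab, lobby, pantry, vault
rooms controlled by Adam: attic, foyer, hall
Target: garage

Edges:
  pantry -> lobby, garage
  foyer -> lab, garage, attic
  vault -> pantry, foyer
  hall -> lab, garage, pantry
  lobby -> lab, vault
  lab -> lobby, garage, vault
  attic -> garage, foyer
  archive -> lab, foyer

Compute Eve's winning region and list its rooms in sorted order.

A0 = {garage}
A1: add {lab, pantry} — lab (Eve) has lab→garage; pantry (Eve) has pantry→garage.
A2: add {archive, hall, lobby, vault} — hall (Adam): all of {lab, garage, pantry} already in; lobby (Eve) has lobby→lab; archive (Eve) has archive→lab; vault (Eve) has vault→pantry.
A3 = A2; e.g. foyer (Adam) can still go to attic. Fixed point.
Eve's winning region = {archive, garage, hall, lab, lobby, pantry, vault}.

archive, garage, hall, lab, lobby, pantry, vault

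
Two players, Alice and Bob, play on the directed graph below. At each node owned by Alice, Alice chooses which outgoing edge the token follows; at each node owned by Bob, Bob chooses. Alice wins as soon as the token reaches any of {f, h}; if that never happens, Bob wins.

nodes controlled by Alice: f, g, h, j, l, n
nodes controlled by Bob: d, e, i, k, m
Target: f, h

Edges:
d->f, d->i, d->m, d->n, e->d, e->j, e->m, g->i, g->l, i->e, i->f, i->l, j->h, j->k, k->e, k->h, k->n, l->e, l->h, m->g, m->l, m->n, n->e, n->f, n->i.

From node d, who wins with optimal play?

A0 = {f, h}
A1: add {j, l, n} — j (Alice) has j→h; l (Alice) has l→h; n (Alice) has n→f.
A2: add {g} — g (Alice) has g→l.
A3: add {m} — m (Bob): all of {g, l, n} already in.
A4 = A3; e.g. d (Bob) can still go to i. Fixed point.
d never enters the attractor, so Bob can avoid the target forever.

Bob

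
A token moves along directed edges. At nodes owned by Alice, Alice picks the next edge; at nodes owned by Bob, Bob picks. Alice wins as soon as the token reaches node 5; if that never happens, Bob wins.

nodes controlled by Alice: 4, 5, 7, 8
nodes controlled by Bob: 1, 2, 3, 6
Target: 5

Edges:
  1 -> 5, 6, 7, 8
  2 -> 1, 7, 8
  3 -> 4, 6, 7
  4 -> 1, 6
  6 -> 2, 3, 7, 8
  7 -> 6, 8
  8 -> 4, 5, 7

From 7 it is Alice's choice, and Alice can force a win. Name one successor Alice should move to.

A0 = {5}
A1: add {8} — 8 (Alice) has 8→5.
A2: add {7} — 7 (Alice) has 7→8.
A3 = A2; e.g. 1 (Bob) can still go to 6. Fixed point.
From 7, successor 8 is in the attractor (rank 1); the other successor 6 is not.

8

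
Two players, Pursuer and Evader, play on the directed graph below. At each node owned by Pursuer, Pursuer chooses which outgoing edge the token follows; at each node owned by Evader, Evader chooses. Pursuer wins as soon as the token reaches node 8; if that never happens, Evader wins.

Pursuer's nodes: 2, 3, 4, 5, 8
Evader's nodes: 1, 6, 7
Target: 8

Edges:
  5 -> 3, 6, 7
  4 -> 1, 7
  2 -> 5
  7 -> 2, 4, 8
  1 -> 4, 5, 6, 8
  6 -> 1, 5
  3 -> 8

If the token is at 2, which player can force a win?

A0 = {8}
A1: add {3} — 3 (Pursuer) has 3→8.
A2: add {5} — 5 (Pursuer) has 5→3.
A3: add {2} — 2 (Pursuer) has 2→5.
A4 = A3; e.g. 1 (Evader) can still go to 4. Fixed point.
2 ∈ A3, so Pursuer can force the target.

Pursuer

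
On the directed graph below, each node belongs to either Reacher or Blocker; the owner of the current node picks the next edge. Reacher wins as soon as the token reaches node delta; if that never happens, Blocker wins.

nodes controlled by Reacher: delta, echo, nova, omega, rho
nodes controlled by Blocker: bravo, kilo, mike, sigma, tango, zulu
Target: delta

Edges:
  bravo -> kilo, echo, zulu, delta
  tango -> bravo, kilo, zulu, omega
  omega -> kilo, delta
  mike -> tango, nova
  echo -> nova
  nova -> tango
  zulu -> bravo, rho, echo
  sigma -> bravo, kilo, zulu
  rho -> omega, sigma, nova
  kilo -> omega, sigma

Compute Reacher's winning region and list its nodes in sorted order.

A0 = {delta}
A1: add {omega} — omega (Reacher) has omega→delta.
A2: add {rho} — rho (Reacher) has rho→omega.
A3 = A2; e.g. bravo (Blocker) can still go to kilo. Fixed point.
Reacher's winning region = {delta, omega, rho}.

delta, omega, rho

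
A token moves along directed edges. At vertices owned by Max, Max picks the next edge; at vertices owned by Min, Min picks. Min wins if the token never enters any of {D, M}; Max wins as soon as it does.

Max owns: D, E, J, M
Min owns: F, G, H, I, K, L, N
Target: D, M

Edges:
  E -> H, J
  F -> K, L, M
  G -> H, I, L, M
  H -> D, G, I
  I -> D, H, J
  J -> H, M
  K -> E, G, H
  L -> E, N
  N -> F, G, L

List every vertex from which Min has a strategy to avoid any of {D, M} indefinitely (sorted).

A0 = {D, M}
A1: add {J} — J (Max) has J→M.
A2: add {E} — E (Max) has E→J.
A3 = A2; e.g. F (Min) can still go to K. Fixed point.
Max's attractor = {D, E, J, M}; Min avoids the target exactly from the complement.

F, G, H, I, K, L, N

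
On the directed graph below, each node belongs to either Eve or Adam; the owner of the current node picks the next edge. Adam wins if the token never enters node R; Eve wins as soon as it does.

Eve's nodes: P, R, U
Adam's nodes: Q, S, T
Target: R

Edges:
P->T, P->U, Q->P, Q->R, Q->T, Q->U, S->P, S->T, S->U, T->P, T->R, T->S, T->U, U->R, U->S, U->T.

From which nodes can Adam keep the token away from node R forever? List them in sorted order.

A0 = {R}
A1: add {U} — U (Eve) has U→R.
A2: add {P} — P (Eve) has P→U.
A3 = A2; e.g. Q (Adam) can still go to T. Fixed point.
Eve's attractor = {P, R, U}; Adam avoids the target exactly from the complement.

Q, S, T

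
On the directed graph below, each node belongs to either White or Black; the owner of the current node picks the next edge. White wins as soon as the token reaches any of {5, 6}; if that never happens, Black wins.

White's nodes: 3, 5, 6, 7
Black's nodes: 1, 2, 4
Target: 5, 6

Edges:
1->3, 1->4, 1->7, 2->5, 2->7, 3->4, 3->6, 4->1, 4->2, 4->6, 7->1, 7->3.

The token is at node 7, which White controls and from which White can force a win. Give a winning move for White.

3

A0 = {5, 6}
A1: add {3} — 3 (White) has 3→6.
A2: add {7} — 7 (White) has 7→3.
A3: add {2} — 2 (Black): all of {5, 7} already in.
A4 = A3; e.g. 1 (Black) can still go to 4. Fixed point.
From 7, successor 3 is in the attractor (rank 1); the other successor 1 is not.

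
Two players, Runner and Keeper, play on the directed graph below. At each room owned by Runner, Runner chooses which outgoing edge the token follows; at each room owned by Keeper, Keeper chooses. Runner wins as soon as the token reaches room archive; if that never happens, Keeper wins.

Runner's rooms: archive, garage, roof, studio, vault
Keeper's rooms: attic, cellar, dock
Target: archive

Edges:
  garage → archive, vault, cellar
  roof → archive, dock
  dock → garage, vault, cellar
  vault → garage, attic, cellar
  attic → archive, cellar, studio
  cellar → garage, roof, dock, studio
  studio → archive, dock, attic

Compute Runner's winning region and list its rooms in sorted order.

A0 = {archive}
A1: add {garage, roof, studio} — garage (Runner) has garage→archive; roof (Runner) has roof→archive; studio (Runner) has studio→archive.
A2: add {vault} — vault (Runner) has vault→garage.
A3 = A2; e.g. dock (Keeper) can still go to cellar. Fixed point.
Runner's winning region = {archive, garage, roof, studio, vault}.

archive, garage, roof, studio, vault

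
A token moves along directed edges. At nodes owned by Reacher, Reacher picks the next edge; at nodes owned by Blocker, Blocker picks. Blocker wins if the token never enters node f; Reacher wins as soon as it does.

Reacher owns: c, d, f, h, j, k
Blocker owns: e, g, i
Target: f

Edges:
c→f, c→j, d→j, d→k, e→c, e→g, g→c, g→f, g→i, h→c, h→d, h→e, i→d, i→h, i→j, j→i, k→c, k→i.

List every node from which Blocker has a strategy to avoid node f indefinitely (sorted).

A0 = {f}
A1: add {c} — c (Reacher) has c→f.
A2: add {h, k} — h (Reacher) has h→c; k (Reacher) has k→c.
A3: add {d} — d (Reacher) has d→k.
A4 = A3; e.g. e (Blocker) can still go to g. Fixed point.
Reacher's attractor = {c, d, f, h, k}; Blocker avoids the target exactly from the complement.

e, g, i, j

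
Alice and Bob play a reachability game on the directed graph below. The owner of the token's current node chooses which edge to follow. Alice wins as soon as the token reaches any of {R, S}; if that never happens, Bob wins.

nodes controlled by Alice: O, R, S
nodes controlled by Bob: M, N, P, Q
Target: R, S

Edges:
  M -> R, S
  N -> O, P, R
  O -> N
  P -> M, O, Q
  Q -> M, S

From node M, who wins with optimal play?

Alice

A0 = {R, S}
A1: add {M} — M (Bob): all of {R, S} already in.
M ∈ A1, so Alice can force the target.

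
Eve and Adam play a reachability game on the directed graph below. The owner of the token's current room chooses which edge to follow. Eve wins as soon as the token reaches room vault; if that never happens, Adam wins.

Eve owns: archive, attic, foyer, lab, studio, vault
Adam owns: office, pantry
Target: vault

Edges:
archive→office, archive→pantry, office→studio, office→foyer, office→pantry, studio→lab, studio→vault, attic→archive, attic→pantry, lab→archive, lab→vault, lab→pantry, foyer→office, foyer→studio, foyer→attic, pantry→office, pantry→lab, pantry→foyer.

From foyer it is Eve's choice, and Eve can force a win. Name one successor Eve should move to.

studio

A0 = {vault}
A1: add {lab, studio} — studio (Eve) has studio→vault; lab (Eve) has lab→vault.
A2: add {foyer} — foyer (Eve) has foyer→studio.
A3 = A2; e.g. archive (Eve) has no edge into A2. Fixed point.
From foyer, successor studio is in the attractor (rank 1); the other successors attic, office are not.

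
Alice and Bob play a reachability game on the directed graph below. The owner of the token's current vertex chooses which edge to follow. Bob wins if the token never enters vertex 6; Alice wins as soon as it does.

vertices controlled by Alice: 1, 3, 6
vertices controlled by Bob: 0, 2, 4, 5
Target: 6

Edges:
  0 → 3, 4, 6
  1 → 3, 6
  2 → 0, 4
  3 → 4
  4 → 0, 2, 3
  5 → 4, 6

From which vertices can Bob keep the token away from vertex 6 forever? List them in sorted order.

A0 = {6}
A1: add {1} — 1 (Alice) has 1→6.
A2 = A1; e.g. 0 (Bob) can still go to 3. Fixed point.
Alice's attractor = {1, 6}; Bob avoids the target exactly from the complement.

0, 2, 3, 4, 5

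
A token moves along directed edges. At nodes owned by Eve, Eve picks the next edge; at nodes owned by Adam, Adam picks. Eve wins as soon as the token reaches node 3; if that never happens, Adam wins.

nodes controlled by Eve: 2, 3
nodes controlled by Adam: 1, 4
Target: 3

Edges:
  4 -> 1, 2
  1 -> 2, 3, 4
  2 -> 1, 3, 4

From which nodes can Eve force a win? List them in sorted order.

2, 3

A0 = {3}
A1: add {2} — 2 (Eve) has 2→3.
A2 = A1; e.g. 1 (Adam) can still go to 4. Fixed point.
Eve's winning region = {2, 3}.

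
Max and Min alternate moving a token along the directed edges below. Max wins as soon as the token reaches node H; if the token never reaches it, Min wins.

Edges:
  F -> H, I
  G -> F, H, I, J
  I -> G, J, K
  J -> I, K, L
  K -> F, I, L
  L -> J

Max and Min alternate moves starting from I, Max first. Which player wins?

Track states (vertex, player-to-move).
A0 = {(H,Max), (H,Min)}
A1: add {(F,Max), (G,Max)}.
A2 = A1; e.g. (F,Min) stays out. (I,Max) never enters ⇒ Min avoids the target.

Min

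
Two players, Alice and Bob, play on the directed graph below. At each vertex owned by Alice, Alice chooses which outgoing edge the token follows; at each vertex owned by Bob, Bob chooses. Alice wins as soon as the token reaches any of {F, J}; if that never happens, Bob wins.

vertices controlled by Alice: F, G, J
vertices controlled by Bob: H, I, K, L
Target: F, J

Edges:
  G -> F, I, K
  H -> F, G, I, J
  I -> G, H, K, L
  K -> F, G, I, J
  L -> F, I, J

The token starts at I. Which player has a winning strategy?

Bob

A0 = {F, J}
A1: add {G} — G (Alice) has G→F.
A2 = A1; e.g. H (Bob) can still go to I. Fixed point.
I never enters the attractor, so Bob can avoid the target forever.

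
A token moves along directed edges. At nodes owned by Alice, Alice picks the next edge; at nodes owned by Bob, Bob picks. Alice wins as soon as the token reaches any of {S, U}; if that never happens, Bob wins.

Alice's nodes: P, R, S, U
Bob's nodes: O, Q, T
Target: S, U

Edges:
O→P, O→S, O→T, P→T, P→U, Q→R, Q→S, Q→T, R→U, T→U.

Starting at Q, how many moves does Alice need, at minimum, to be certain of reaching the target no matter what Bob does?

2

A0 = {S, U}
A1: add {P, R, T} — P (Alice) has P→U; R (Alice) has R→U; T (Bob): all of {U} already in.
A2: add {O, Q} — O (Bob): all of {P, S, T} already in; Q (Bob): all of {R, S, T} already in.
A2 = all vertices. Fixed point.
Q enters the attractor at level 2, so Alice can force the target in 2 moves from there.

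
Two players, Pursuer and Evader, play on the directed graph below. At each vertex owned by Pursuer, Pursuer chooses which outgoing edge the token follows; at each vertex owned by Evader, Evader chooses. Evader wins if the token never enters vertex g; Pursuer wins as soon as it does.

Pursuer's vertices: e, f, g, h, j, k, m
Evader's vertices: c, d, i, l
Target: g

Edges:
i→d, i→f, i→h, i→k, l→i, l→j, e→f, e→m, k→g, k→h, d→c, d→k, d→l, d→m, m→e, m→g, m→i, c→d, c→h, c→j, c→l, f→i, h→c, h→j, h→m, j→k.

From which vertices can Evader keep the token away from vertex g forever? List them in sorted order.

A0 = {g}
A1: add {k, m} — k (Pursuer) has k→g; m (Pursuer) has m→g.
A2: add {e, h, j} — e (Pursuer) has e→m; h (Pursuer) has h→m; j (Pursuer) has j→k.
A3 = A2; e.g. c (Evader) can still go to d. Fixed point.
Pursuer's attractor = {e, g, h, j, k, m}; Evader avoids the target exactly from the complement.

c, d, f, i, l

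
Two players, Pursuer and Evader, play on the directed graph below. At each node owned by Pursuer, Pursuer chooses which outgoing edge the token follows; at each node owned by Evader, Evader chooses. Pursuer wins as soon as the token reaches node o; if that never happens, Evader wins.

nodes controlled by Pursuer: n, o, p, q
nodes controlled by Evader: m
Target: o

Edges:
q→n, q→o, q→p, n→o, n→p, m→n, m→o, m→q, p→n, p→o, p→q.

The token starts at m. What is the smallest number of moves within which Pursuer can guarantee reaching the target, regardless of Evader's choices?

A0 = {o}
A1: add {n, p, q} — n (Pursuer) has n→o; p (Pursuer) has p→o; q (Pursuer) has q→o.
A2: add {m} — m (Evader): all of {n, o, q} already in.
A2 = all vertices. Fixed point.
m enters the attractor at level 2, so Pursuer can force the target in 2 moves from there.

2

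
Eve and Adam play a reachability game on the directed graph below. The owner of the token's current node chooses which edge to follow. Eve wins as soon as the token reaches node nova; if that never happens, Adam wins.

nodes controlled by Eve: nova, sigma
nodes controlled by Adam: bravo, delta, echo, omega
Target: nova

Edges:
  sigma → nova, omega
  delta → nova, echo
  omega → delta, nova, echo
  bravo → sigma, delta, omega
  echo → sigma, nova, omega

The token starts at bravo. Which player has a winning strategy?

Adam

A0 = {nova}
A1: add {sigma} — sigma (Eve) has sigma→nova.
A2 = A1; e.g. delta (Adam) can still go to echo. Fixed point.
bravo never enters the attractor, so Adam can avoid the target forever.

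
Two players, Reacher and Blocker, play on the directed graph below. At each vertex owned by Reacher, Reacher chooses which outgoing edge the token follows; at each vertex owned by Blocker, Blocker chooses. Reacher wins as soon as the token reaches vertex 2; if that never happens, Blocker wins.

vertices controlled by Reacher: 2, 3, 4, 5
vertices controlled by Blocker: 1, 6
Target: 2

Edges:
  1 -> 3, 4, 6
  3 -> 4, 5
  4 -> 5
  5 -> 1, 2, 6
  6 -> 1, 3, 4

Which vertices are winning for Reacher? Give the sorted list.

2, 3, 4, 5

A0 = {2}
A1: add {5} — 5 (Reacher) has 5→2.
A2: add {3, 4} — 3 (Reacher) has 3→5; 4 (Reacher) has 4→5.
A3 = A2; e.g. 1 (Blocker) can still go to 6. Fixed point.
Reacher's winning region = {2, 3, 4, 5}.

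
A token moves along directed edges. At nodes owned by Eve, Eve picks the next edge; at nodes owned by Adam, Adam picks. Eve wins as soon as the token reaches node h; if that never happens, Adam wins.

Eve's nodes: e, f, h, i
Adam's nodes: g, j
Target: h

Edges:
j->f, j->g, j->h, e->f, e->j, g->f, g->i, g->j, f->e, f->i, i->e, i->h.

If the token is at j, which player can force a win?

A0 = {h}
A1: add {i} — i (Eve) has i→h.
A2: add {f} — f (Eve) has f→i.
A3: add {e} — e (Eve) has e→f.
A4 = A3; e.g. g (Adam) can still go to j. Fixed point.
j never enters the attractor, so Adam can avoid the target forever.

Adam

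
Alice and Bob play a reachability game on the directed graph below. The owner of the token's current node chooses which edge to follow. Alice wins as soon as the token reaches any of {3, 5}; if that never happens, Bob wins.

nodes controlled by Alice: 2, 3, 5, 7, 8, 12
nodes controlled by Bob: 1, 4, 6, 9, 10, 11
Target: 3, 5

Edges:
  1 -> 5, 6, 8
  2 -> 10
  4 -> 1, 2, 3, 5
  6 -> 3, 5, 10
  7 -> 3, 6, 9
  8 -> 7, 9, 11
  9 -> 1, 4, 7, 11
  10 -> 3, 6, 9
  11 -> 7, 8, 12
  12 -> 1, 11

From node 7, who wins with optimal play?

A0 = {3, 5}
A1: add {7} — 7 (Alice) has 7→3.
7 ∈ A1, so Alice can force the target.

Alice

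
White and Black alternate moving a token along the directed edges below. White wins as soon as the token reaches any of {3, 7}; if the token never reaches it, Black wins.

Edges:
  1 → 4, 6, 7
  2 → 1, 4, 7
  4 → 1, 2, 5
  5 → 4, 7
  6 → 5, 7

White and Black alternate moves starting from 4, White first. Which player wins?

Black

Track states (vertex, player-to-move).
A0 = {(3,White), (3,Black), (7,White), (7,Black)}
A1: add {(1,White), (2,White), (5,White), (6,White)}.
A2: add {(4,Black), (6,Black)}.
A3 = A2; e.g. (1,Black) stays out. (4,White) never enters ⇒ Black avoids the target.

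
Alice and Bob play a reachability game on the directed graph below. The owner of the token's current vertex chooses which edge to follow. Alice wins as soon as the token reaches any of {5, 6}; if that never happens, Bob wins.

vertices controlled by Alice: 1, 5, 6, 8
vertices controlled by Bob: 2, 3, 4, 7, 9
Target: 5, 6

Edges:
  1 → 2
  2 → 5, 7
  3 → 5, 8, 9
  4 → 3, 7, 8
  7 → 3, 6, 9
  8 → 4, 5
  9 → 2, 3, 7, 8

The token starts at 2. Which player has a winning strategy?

A0 = {5, 6}
A1: add {8} — 8 (Alice) has 8→5.
A2 = A1; e.g. 1 (Alice) has no edge into A1. Fixed point.
2 never enters the attractor, so Bob can avoid the target forever.

Bob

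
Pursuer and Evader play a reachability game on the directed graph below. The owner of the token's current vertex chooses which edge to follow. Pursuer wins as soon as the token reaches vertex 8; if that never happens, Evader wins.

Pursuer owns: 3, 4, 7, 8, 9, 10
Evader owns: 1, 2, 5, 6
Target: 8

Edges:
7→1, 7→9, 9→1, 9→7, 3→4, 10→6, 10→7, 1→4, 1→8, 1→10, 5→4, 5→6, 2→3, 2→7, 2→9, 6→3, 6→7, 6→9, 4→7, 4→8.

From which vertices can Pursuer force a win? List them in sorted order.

3, 4, 8

A0 = {8}
A1: add {4} — 4 (Pursuer) has 4→8.
A2: add {3} — 3 (Pursuer) has 3→4.
A3 = A2; e.g. 1 (Evader) can still go to 10. Fixed point.
Pursuer's winning region = {3, 4, 8}.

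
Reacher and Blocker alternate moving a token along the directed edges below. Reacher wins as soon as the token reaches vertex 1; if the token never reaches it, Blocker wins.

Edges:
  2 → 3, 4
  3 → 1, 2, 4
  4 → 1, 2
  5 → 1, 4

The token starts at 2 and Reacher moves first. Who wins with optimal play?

Blocker

Track states (vertex, player-to-move).
A0 = {(1,Reacher), (1,Blocker)}
A1: add {(3,Reacher), (4,Reacher), (5,Reacher)}.
A2: add {(2,Blocker), (5,Blocker)}.
A3 = A2; e.g. (2,Reacher) stays out. (2,Reacher) never enters ⇒ Blocker avoids the target.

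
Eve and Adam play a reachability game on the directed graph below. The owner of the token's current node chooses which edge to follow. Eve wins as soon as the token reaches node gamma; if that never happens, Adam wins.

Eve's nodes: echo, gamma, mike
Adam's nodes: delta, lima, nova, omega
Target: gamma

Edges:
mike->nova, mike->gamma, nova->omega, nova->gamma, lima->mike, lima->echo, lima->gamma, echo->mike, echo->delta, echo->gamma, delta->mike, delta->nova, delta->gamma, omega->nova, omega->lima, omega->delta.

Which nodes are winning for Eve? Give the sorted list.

A0 = {gamma}
A1: add {echo, mike} — mike (Eve) has mike→gamma; echo (Eve) has echo→gamma.
A2: add {lima} — lima (Adam): all of {mike, echo, gamma} already in.
A3 = A2; e.g. nova (Adam) can still go to omega. Fixed point.
Eve's winning region = {echo, gamma, lima, mike}.

echo, gamma, lima, mike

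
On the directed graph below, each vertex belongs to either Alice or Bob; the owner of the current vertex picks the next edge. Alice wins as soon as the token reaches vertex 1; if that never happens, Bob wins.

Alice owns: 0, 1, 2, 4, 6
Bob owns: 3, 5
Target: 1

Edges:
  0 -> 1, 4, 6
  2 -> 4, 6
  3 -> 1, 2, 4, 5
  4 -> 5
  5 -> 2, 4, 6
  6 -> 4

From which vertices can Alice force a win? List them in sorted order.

A0 = {1}
A1: add {0} — 0 (Alice) has 0→1.
A2 = A1; e.g. 2 (Alice) has no edge into A1. Fixed point.
Alice's winning region = {0, 1}.

0, 1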